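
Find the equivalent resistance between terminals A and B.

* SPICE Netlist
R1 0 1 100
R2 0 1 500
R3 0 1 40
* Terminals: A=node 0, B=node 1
Reduce the network between node 0 (A) and node 1 (B) by series/parallel combination:
  Rp1 = R1 ‖ R2 ‖ R3 (parallel, all between nodes 0 and 1) = 1/(1/100 + 1/500 + 1/40) = 27.03 Ω
R_eq = 27.03 Ω

Final answer: 27.03 Ω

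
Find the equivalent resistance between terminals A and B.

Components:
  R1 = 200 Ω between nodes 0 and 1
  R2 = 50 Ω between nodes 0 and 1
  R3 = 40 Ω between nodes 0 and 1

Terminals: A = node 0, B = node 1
Reduce the network between node 0 (A) and node 1 (B) by series/parallel combination:
  Rp1 = R1 ‖ R2 ‖ R3 (parallel, all between nodes 0 and 1) = 1/(1/200 + 1/50 + 1/40) = 20 Ω
R_eq = 20 Ω

Final answer: 20 Ω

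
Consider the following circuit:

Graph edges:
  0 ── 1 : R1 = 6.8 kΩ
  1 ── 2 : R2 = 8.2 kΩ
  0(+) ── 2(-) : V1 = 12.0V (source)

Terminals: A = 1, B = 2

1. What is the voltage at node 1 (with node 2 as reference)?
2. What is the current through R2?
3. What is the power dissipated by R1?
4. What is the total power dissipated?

Nodal analysis, taking node 2 as the 0 V reference.
Source V1 fixes V_0 = 12 V.
KCL at each unknown node (sum of currents leaving = 0; resistances in Ω):
  Node 1: (V_1 - 12)/6800 + (V_1 - 0)/8200 = 0
Collecting terms: 0.000269 × V_1 = 0.001765  =>  V_1 = 6.56 V
Part 1:
  Read off the nodal solution: V_1 = 6.56 V
Part 2:
  I_R2 = (V_1 - V_2)/R2 = (6.56 - 0)/8200 = 0.0008 A
  Magnitude: I_R2 = 0.0008 A
Part 3:
  I_R1 = (V_0 - V_1)/R1 = (12 - 6.56)/6800 = 0.0008 A
  P_R1 = I_R1² × R1 = (0.0008)² × 6800 = 0.004352 W
Part 4:
  Power in each resistor, P = (ΔV)²/R:
    P_R1 = (12 - 6.56)²/6800 = 0.004352 W
    P_R2 = (6.56 - 0)²/8200 = 0.005248 W
  P_total = P_R1 + P_R2 = 0.0096 W

Final answers:
1. V_1 = 6.56 V
2. I_R2 = 0.0008 A
3. P_R1 = 0.004352 W
4. P_total = 0.0096 W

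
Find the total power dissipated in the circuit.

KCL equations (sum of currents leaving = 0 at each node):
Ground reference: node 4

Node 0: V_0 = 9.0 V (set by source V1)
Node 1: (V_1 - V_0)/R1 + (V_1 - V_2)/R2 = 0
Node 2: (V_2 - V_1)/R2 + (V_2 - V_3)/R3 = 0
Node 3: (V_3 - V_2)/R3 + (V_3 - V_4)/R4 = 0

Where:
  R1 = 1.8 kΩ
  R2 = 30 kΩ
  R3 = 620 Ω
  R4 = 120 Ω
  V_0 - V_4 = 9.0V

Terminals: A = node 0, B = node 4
Nodal analysis, taking node 4 as the 0 V reference.
Source V1 fixes V_0 = 9 V.
KCL at each unknown node (sum of currents leaving = 0; resistances in Ω):
  Node 1: (V_1 - 9)/1800 + (V_1 - V_2)/30000 = 0
  Node 2: (V_2 - V_1)/30000 + (V_2 - V_3)/620 = 0
  Node 3: (V_3 - V_2)/620 + (V_3 - 0)/120 = 0
Collecting terms (coefficients in siemens):
  0.0005889·V_1 - 0.00003333·V_2 = 0.005
  0.001646·V_2 - 0.00003333·V_1 - 0.001613·V_3 = 0
  0.009946·V_3 - 0.001613·V_2 = 0
Solving these 3 simultaneous equations (Gaussian elimination) gives:
  V_1 = 8.502 V, V_2 = 0.2047 V, V_3 = 0.03319 V
Power in each resistor, P = (ΔV)²/R:
  P_R1 = (9 - 8.502)²/1800 = 0.0001377 W
  P_R2 = (8.502 - 0.2047)²/30000 = 0.002295 W
  P_R3 = (0.2047 - 0.03319)²/620 = 0.00004743 W
  P_R4 = (0.03319 - 0)²/120 = 0.00000918 W
P_total = P_R1 + P_R2 + P_R3 + P_R4 = 0.002489 W

Final answer: 0.002489 W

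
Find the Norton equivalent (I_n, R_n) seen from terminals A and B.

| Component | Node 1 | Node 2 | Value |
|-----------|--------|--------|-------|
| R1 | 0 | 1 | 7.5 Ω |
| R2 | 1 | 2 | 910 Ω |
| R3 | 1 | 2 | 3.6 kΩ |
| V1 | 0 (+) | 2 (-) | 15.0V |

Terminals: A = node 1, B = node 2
Find the Thévenin equivalent first; then I_n = V_th/R_th and R_n = R_th.
Step 1 — V_th is the open-circuit voltage V_A - V_B (nothing connected across the terminals).
Nodal analysis, taking node 2 as the 0 V reference.
Source V1 fixes V_0 = 15 V.
KCL at each unknown node (sum of currents leaving = 0; resistances in Ω):
  Node 1: (V_1 - 15)/7.5 + (V_1 - 0)/910 + (V_1 - 0)/3600 = 0
Collecting terms: 0.1347 × V_1 = 2  =>  V_1 = 14.85 V
V_th = V_1 - V_2 = 14.85 - 0 = 14.85 V
Step 2 — R_th: zero the source — replace V1 by a short circuit (node 2 merges into node 0) — and find the resistance seen between A (node 1) and B (node 0).
Reduce the network between node 1 (A) and node 0 (B) by series/parallel combination:
  Rp1 = R1 ‖ R2 ‖ R3 (parallel, all between nodes 0 and 1) = 1/(1/7.5 + 1/910 + 1/3600) = 7.423 Ω
R_th = 7.423 Ω
I_n = V_th/R_th = 14.85/7.423 = 2 A, and R_n = R_th = 7.423 Ω

Final answer: I_n = 2 A, R_n = 7.423 Ω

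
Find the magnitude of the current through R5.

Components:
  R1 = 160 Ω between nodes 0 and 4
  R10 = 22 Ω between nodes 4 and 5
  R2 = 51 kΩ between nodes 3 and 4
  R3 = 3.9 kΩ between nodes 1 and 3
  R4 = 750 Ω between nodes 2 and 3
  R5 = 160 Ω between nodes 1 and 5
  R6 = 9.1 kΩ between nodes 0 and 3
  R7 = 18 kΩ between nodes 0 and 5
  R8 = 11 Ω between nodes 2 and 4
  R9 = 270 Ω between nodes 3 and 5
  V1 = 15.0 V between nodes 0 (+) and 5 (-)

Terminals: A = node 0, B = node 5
Nodal analysis, taking node 5 as the 0 V reference.
Source V1 fixes V_0 = 15 V.
KCL at each unknown node (sum of currents leaving = 0; resistances in Ω):
  Node 1: (V_1 - V_3)/3900 + (V_1 - 0)/160 = 0
  Node 2: (V_2 - V_3)/750 + (V_2 - V_4)/11 = 0
  Node 3: (V_3 - V_4)/51000 + (V_3 - V_1)/3900 + (V_3 - V_2)/750 + (V_3 - 15)/9100 + (V_3 - 0)/270 = 0
  Node 4: (V_4 - 15)/160 + (V_4 - V_3)/51000 + (V_4 - V_2)/11 + (V_4 - 0)/22 = 0
Collecting terms (coefficients in siemens):
  0.006506·V_1 - 0.0002564·V_3 = 0
  0.09224·V_2 - 0.001333·V_3 - 0.09091·V_4 = 0
  0.005423·V_3 - 0.0002564·V_1 - 0.001333·V_2 - 0.00001961·V_4 = 0.001648
  0.1426·V_4 - 0.09091·V_2 - 0.00001961·V_3 = 0.09375
Solving these 4 simultaneous equations (Gaussian elimination) gives:
  V_1 = 0.02945 V, V_2 = 1.771 V, V_3 = 0.7473 V, V_4 = 1.786 V
I_R5 = (V_1 - V_5)/R5 = (0.02945 - 0)/160 = 0.0001841 A
|I_R5| = 0.0001841 A

Final answer: |I_R5| = 0.0001841 A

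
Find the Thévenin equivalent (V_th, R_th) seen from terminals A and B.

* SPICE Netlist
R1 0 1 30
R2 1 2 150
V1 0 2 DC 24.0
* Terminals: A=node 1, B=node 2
Step 1 — V_th is the open-circuit voltage V_A - V_B (nothing connected across the terminals).
Nodal analysis, taking node 2 as the 0 V reference.
Source V1 fixes V_0 = 24 V.
KCL at each unknown node (sum of currents leaving = 0; resistances in Ω):
  Node 1: (V_1 - 24)/30 + (V_1 - 0)/150 = 0
Collecting terms: 0.04 × V_1 = 0.8  =>  V_1 = 20 V
V_th = V_1 - V_2 = 20 - 0 = 20 V
Step 2 — R_th: zero the source — replace V1 by a short circuit (node 2 merges into node 0) — and find the resistance seen between A (node 1) and B (node 0).
Reduce the network between node 1 (A) and node 0 (B) by series/parallel combination:
  Rp1 = R1 ‖ R2 (parallel, both between nodes 0 and 1) = 1/(1/30 + 1/150) = 25 Ω
R_th = 25 Ω

Final answer: V_th = 20 V, R_th = 25 Ω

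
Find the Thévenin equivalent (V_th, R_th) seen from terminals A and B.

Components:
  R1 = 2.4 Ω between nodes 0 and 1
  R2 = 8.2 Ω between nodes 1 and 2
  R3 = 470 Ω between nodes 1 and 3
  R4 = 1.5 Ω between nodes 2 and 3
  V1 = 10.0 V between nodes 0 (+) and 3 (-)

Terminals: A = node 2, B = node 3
Step 1 — V_th is the open-circuit voltage V_A - V_B (nothing connected across the terminals).
Nodal analysis, taking node 3 as the 0 V reference.
Source V1 fixes V_0 = 10 V.
KCL at each unknown node (sum of currents leaving = 0; resistances in Ω):
  Node 1: (V_1 - 10)/2.4 + (V_1 - V_2)/8.2 + (V_1 - 0)/470 = 0
  Node 2: (V_2 - V_1)/8.2 + (V_2 - 0)/1.5 = 0
Collecting terms (coefficients in siemens):
  0.5407·V_1 - 0.122·V_2 = 4.167
  0.7886·V_2 - 0.122·V_1 = 0
Determinant D = (0.5407)(0.7886) - (-0.122)(-0.122) = 0.4116
V_1 = [(4.167)(0.7886) - (-0.122)(0)]/D = 7.984 V
V_2 = [(0.5407)(0) - (4.167)(-0.122)]/D = 1.235 V
V_th = V_2 - V_3 = 1.235 - 0 = 1.235 V
Step 2 — R_th: zero the source — replace V1 by a short circuit (node 3 merges into node 0) — and find the resistance seen between A (node 2) and B (node 0).
Reduce the network between node 2 (A) and node 0 (B) by series/parallel combination:
  Rp1 = R1 ‖ R3 (parallel, both between nodes 0 and 1) = 1/(1/2.4 + 1/470) = 2.388 Ω
  Rs1 = R2 + Rp1 (series, joined only at node 1) = 8.2 + 2.388 = 10.59 Ω
  Rp2 = R4 ‖ Rs1 (parallel, both between nodes 0 and 2) = 1/(1/1.5 + 1/10.59) = 1.314 Ω
R_th = 1.314 Ω

Final answer: V_th = 1.235 V, R_th = 1.314 Ω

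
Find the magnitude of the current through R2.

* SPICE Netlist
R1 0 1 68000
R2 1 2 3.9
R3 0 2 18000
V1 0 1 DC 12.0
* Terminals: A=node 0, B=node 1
Nodal analysis, taking node 1 as the 0 V reference.
Source V1 fixes V_0 = 12 V.
KCL at each unknown node (sum of currents leaving = 0; resistances in Ω):
  Node 2: (V_2 - 0)/3.9 + (V_2 - 12)/18000 = 0
Collecting terms: 0.2565 × V_2 = 0.0006667  =>  V_2 = 0.002599 V
I_R2 = (V_1 - V_2)/R2 = (0 - 0.002599)/3.9 = -0.0006665 A
|I_R2| = 0.0006665 A

Final answer: |I_R2| = 0.0006665 A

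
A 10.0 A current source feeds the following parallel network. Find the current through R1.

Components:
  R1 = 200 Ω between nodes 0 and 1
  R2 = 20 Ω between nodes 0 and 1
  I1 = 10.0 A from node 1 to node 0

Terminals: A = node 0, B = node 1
All resistors sit directly between nodes 0 and 1, so they are in parallel and share one voltage V; the full source current 10 A splits among them.
1/R_par = 1/200 + 1/20 = 0.055 S  =>  R_par = 18.18 Ω
V = I × R_par = 10 × 18.18 = 181.8 V
I_R1 = V/R1 = 181.8/200 = 0.9091 A

Final answer: 0.9091 A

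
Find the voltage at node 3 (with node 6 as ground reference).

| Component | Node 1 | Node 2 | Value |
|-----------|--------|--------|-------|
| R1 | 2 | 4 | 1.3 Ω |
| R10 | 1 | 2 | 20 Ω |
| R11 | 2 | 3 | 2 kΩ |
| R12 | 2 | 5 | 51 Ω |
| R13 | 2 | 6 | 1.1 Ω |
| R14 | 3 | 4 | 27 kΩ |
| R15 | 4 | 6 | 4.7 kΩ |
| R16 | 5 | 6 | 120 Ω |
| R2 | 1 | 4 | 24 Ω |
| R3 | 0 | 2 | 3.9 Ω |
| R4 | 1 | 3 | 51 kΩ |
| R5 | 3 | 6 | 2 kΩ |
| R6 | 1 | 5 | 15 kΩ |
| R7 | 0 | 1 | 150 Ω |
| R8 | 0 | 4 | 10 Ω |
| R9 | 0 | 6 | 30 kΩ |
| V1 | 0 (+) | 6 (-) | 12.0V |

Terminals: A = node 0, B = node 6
Nodal analysis, taking node 6 as the 0 V reference.
Source V1 fixes V_0 = 12 V.
KCL at each unknown node (sum of currents leaving = 0; resistances in Ω):
  Node 1: (V_1 - V_4)/24 + (V_1 - V_3)/51000 + (V_1 - V_5)/15000 + (V_1 - 12)/150 + (V_1 - V_2)/20 = 0
  Node 2: (V_2 - V_4)/1.3 + (V_2 - 12)/3.9 + (V_2 - V_1)/20 + (V_2 - V_3)/2000 + (V_2 - V_5)/51 + (V_2 - 0)/1.1 = 0
  Node 3: (V_3 - V_1)/51000 + (V_3 - 0)/2000 + (V_3 - V_2)/2000 + (V_3 - V_4)/27000 = 0
  Node 4: (V_4 - V_2)/1.3 + (V_4 - V_1)/24 + (V_4 - 12)/10 + (V_4 - V_3)/27000 + (V_4 - 0)/4700 = 0
  Node 5: (V_5 - V_1)/15000 + (V_5 - V_2)/51 + (V_5 - 0)/120 = 0
Collecting terms (coefficients in siemens):
  0.09842·V_1 - 0.05·V_2 - 0.00001961·V_3 - 0.04167·V_4 - 0.00006667·V_5 = 0.08
  2.005·V_2 - 0.05·V_1 - 0.0005·V_3 - 0.7692·V_4 - 0.01961·V_5 = 3.077
  0.001057·V_3 - 0.00001961·V_1 - 0.0005·V_2 - 0.00003704·V_4 = 0
  0.9111·V_4 - 0.04167·V_1 - 0.7692·V_2 - 0.00003704·V_3 = 1.2
  0.02801·V_5 - 0.00006667·V_1 - 0.01961·V_2 = 0
Solving these 5 simultaneous equations (Gaussian elimination) gives:
  V_1 = 4.333 V, V_2 = 3.324 V, V_3 = 1.805 V, V_4 = 4.322 V
  V_5 = 2.338 V
The requested potential is V_3 = 1.805 V.

Final answer: V_3 = 1.805 V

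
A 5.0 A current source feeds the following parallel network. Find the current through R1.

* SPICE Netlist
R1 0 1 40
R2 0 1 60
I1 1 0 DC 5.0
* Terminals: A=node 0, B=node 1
All resistors sit directly between nodes 0 and 1, so they are in parallel and share one voltage V; the full source current 5 A splits among them.
1/R_par = 1/40 + 1/60 = 0.04167 S  =>  R_par = 24 Ω
V = I × R_par = 5 × 24 = 120 V
I_R1 = V/R1 = 120/40 = 3 A

Final answer: 3 A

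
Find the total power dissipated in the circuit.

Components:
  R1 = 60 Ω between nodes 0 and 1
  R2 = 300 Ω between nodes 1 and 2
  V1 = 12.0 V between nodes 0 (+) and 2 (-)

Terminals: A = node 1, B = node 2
Nodal analysis, taking node 2 as the 0 V reference.
Source V1 fixes V_0 = 12 V.
KCL at each unknown node (sum of currents leaving = 0; resistances in Ω):
  Node 1: (V_1 - 12)/60 + (V_1 - 0)/300 = 0
Collecting terms: 0.02 × V_1 = 0.2  =>  V_1 = 10 V
Power in each resistor, P = (ΔV)²/R:
  P_R1 = (12 - 10)²/60 = 0.06667 W
  P_R2 = (10 - 0)²/300 = 0.3333 W
P_total = P_R1 + P_R2 = 0.4 W

Final answer: 0.4 W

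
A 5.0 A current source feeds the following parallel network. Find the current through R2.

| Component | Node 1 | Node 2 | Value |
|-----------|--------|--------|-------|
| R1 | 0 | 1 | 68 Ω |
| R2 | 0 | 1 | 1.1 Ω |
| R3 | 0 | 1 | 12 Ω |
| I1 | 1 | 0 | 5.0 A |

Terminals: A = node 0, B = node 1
All resistors sit directly between nodes 0 and 1, so they are in parallel and share one voltage V; the full source current 5 A splits among them.
1/R_par = 1/68 + 1/1.1 + 1/12 = 1.007 S  =>  R_par = 0.9929 Ω
V = I × R_par = 5 × 0.9929 = 4.965 V
I_R2 = V/R2 = 4.965/1.1 = 4.513 A

Final answer: 4.513 A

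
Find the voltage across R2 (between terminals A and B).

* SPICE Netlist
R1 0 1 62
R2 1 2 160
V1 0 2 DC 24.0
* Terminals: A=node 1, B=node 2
R1 and R2 are in series across V1 (node 0 → node 1 → node 2), and the output A–B is taken across R2, so this is a voltage divider.
Series current: I = V1/(R1 + R2) = 24/(62 + 160) = 24/222 = 0.1081 A
V_R2 = I × R2 = V1 × R2/(R1 + R2) = 24 × 160/222 = 17.3 V

Final answer: 17.3 V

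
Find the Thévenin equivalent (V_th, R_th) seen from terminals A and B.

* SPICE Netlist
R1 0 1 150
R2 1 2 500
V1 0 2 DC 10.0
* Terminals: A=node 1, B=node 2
Step 1 — V_th is the open-circuit voltage V_A - V_B (nothing connected across the terminals).
Nodal analysis, taking node 2 as the 0 V reference.
Source V1 fixes V_0 = 10 V.
KCL at each unknown node (sum of currents leaving = 0; resistances in Ω):
  Node 1: (V_1 - 10)/150 + (V_1 - 0)/500 = 0
Collecting terms: 0.008667 × V_1 = 0.06667  =>  V_1 = 7.692 V
V_th = V_1 - V_2 = 7.692 - 0 = 7.692 V
Step 2 — R_th: zero the source — replace V1 by a short circuit (node 2 merges into node 0) — and find the resistance seen between A (node 1) and B (node 0).
Reduce the network between node 1 (A) and node 0 (B) by series/parallel combination:
  Rp1 = R1 ‖ R2 (parallel, both between nodes 0 and 1) = 1/(1/150 + 1/500) = 115.4 Ω
R_th = 115.4 Ω

Final answer: V_th = 7.692 V, R_th = 115.4 Ω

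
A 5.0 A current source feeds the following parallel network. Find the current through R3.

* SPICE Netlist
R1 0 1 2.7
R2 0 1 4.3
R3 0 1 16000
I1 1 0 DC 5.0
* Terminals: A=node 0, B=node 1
All resistors sit directly between nodes 0 and 1, so they are in parallel and share one voltage V; the full source current 5 A splits among them.
1/R_par = 1/2.7 + 1/4.3 + 1/16000 = 0.603 S  =>  R_par = 1.658 Ω
V = I × R_par = 5 × 1.658 = 8.292 V
I_R3 = V/R3 = 8.292/16000 = 0.0005182 A

Final answer: 0.0005182 A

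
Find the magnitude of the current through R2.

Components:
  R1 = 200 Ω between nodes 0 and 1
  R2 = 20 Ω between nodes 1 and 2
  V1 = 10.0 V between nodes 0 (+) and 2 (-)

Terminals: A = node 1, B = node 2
Nodal analysis, taking node 2 as the 0 V reference.
Source V1 fixes V_0 = 10 V.
KCL at each unknown node (sum of currents leaving = 0; resistances in Ω):
  Node 1: (V_1 - 10)/200 + (V_1 - 0)/20 = 0
Collecting terms: 0.055 × V_1 = 0.05  =>  V_1 = 0.9091 V
I_R2 = (V_1 - V_2)/R2 = (0.9091 - 0)/20 = 0.04545 A
|I_R2| = 0.04545 A

Final answer: |I_R2| = 0.04545 A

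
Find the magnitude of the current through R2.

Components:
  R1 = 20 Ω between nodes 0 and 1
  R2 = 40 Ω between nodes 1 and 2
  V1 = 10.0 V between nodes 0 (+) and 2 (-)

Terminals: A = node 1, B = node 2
Nodal analysis, taking node 2 as the 0 V reference.
Source V1 fixes V_0 = 10 V.
KCL at each unknown node (sum of currents leaving = 0; resistances in Ω):
  Node 1: (V_1 - 10)/20 + (V_1 - 0)/40 = 0
Collecting terms: 0.075 × V_1 = 0.5  =>  V_1 = 6.667 V
I_R2 = (V_1 - V_2)/R2 = (6.667 - 0)/40 = 0.1667 A
|I_R2| = 0.1667 A

Final answer: |I_R2| = 0.1667 A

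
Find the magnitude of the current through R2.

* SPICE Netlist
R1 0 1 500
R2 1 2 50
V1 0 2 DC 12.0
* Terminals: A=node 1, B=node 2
Nodal analysis, taking node 2 as the 0 V reference.
Source V1 fixes V_0 = 12 V.
KCL at each unknown node (sum of currents leaving = 0; resistances in Ω):
  Node 1: (V_1 - 12)/500 + (V_1 - 0)/50 = 0
Collecting terms: 0.022 × V_1 = 0.024  =>  V_1 = 1.091 V
I_R2 = (V_1 - V_2)/R2 = (1.091 - 0)/50 = 0.02182 A
|I_R2| = 0.02182 A

Final answer: |I_R2| = 0.02182 A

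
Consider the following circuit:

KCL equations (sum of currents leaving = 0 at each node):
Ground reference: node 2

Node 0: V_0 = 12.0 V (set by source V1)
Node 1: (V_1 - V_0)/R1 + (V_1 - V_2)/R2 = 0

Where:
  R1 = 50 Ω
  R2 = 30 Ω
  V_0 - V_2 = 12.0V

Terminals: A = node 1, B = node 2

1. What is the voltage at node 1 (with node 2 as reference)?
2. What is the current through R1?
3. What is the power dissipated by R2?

Nodal analysis, taking node 2 as the 0 V reference.
Source V1 fixes V_0 = 12 V.
KCL at each unknown node (sum of currents leaving = 0; resistances in Ω):
  Node 1: (V_1 - 12)/50 + (V_1 - 0)/30 = 0
Collecting terms: 0.05333 × V_1 = 0.24  =>  V_1 = 4.5 V
Part 1:
  Read off the nodal solution: V_1 = 4.5 V
Part 2:
  I_R1 = (V_0 - V_1)/R1 = (12 - 4.5)/50 = 0.15 A
  Magnitude: I_R1 = 0.15 A
Part 3:
  I_R2 = (V_1 - V_2)/R2 = (4.5 - 0)/30 = 0.15 A
  P_R2 = I_R2² × R2 = (0.15)² × 30 = 0.675 W

Final answers:
1. V_1 = 4.5 V
2. I_R1 = 0.15 A
3. P_R2 = 0.675 W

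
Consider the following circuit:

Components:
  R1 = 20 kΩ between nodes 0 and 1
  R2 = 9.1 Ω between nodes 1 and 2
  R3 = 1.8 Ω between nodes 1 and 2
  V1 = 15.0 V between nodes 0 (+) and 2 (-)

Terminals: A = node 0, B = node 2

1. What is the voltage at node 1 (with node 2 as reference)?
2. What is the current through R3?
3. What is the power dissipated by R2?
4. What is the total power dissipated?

Nodal analysis, taking node 2 as the 0 V reference.
Source V1 fixes V_0 = 15 V.
KCL at each unknown node (sum of currents leaving = 0; resistances in Ω):
  Node 1: (V_1 - 15)/20000 + (V_1 - 0)/9.1 + (V_1 - 0)/1.8 = 0
Collecting terms: 0.6655 × V_1 = 0.00075  =>  V_1 = 0.001127 V
Part 1:
  Read off the nodal solution: V_1 = 0.001127 V
Part 2:
  I_R3 = (V_1 - V_2)/R3 = (0.001127 - 0)/1.8 = 0.0006261 A
  Magnitude: I_R3 = 0.0006261 A
Part 3:
  I_R2 = (V_1 - V_2)/R2 = (0.001127 - 0)/9.1 = 0.0001238 A
  P_R2 = I_R2² × R2 = (0.0001238)² × 9.1 = 0.0000001396 W
Part 4:
  Power in each resistor, P = (ΔV)²/R:
    P_R1 = (15 - 0.001127)²/20000 = 0.01125 W
    P_R2 = (0.001127 - 0)²/9.1 = 0.0000001396 W
    P_R3 = (0.001127 - 0)²/1.8 = 0.0000007056 W
  P_total = P_R1 + P_R2 + P_R3 = 0.01125 W

Final answers:
1. V_1 = 0.001127 V
2. I_R3 = 0.0006261 A
3. P_R2 = 1.396e-07 W
4. P_total = 0.01125 W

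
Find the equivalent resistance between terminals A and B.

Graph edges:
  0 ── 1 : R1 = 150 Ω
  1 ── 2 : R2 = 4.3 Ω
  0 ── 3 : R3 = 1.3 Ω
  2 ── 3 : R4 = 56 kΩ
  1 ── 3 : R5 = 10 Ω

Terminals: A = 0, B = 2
The network is not a plain series/parallel combination. Inject a 1 A test current into terminal A (node 0) and return it from terminal B (node 2); then R_eq = V_A / (1 A).
Nodal analysis, taking node 2 as the 0 V reference.
Current source I_test pushes 1 A into node 0 and draws it out of node 2.
KCL at each unknown node (sum of currents leaving = 0; resistances in Ω):
  Node 0: (V_0 - V_1)/150 + (V_0 - V_3)/1.3 - 1 = 0
  Node 1: (V_1 - V_0)/150 + (V_1 - 0)/4.3 + (V_1 - V_3)/10 = 0
  Node 3: (V_3 - V_0)/1.3 + (V_3 - V_1)/10 + (V_3 - 0)/56000 = 0
Collecting terms (coefficients in siemens):
  0.7759·V_0 - 0.006667·V_1 - 0.7692·V_3 = 1
  0.3392·V_1 - 0.006667·V_0 - 0.1·V_3 = 0
  0.8692·V_3 - 0.7692·V_0 - 0.1·V_1 = 0
Solving these 3 simultaneous equations (Gaussian elimination) gives:
  V_0 = 14.81 V, V_1 = 4.299 V, V_3 = 13.6 V
R_eq = V_0 / 1 A = 14.81 Ω

Final answer: 14.81 Ω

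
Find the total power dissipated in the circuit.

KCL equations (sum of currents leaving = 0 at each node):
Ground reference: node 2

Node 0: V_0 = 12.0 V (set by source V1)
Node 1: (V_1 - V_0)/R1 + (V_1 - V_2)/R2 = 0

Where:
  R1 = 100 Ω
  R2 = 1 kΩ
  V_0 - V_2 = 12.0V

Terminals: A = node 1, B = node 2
Nodal analysis, taking node 2 as the 0 V reference.
Source V1 fixes V_0 = 12 V.
KCL at each unknown node (sum of currents leaving = 0; resistances in Ω):
  Node 1: (V_1 - 12)/100 + (V_1 - 0)/1000 = 0
Collecting terms: 0.011 × V_1 = 0.12  =>  V_1 = 10.91 V
Power in each resistor, P = (ΔV)²/R:
  P_R1 = (12 - 10.91)²/100 = 0.0119 W
  P_R2 = (10.91 - 0)²/1000 = 0.119 W
P_total = P_R1 + P_R2 = 0.1309 W

Final answer: 0.1309 W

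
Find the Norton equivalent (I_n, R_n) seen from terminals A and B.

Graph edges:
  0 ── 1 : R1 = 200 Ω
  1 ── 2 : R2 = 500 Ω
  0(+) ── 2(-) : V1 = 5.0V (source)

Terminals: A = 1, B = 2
Find the Thévenin equivalent first; then I_n = V_th/R_th and R_n = R_th.
Step 1 — V_th is the open-circuit voltage V_A - V_B (nothing connected across the terminals).
Nodal analysis, taking node 2 as the 0 V reference.
Source V1 fixes V_0 = 5 V.
KCL at each unknown node (sum of currents leaving = 0; resistances in Ω):
  Node 1: (V_1 - 5)/200 + (V_1 - 0)/500 = 0
Collecting terms: 0.007 × V_1 = 0.025  =>  V_1 = 3.571 V
V_th = V_1 - V_2 = 3.571 - 0 = 3.571 V
Step 2 — R_th: zero the source — replace V1 by a short circuit (node 2 merges into node 0) — and find the resistance seen between A (node 1) and B (node 0).
Reduce the network between node 1 (A) and node 0 (B) by series/parallel combination:
  Rp1 = R1 ‖ R2 (parallel, both between nodes 0 and 1) = 1/(1/200 + 1/500) = 142.9 Ω
R_th = 142.9 Ω
I_n = V_th/R_th = 3.571/142.9 = 0.025 A, and R_n = R_th = 142.9 Ω

Final answer: I_n = 0.025 A, R_n = 142.9 Ω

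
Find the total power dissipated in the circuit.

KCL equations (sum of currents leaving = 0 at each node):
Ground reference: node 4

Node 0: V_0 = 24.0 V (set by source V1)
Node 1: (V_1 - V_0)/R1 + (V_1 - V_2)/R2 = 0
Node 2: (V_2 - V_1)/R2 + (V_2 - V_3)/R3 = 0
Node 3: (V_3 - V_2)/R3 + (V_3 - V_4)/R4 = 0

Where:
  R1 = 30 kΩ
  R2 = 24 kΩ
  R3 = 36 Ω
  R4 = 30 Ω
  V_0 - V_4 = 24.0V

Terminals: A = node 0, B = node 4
Nodal analysis, taking node 4 as the 0 V reference.
Source V1 fixes V_0 = 24 V.
KCL at each unknown node (sum of currents leaving = 0; resistances in Ω):
  Node 1: (V_1 - 24)/30000 + (V_1 - V_2)/24000 = 0
  Node 2: (V_2 - V_1)/24000 + (V_2 - V_3)/36 = 0
  Node 3: (V_3 - V_2)/36 + (V_3 - 0)/30 = 0
Collecting terms (coefficients in siemens):
  0.000075·V_1 - 0.00004167·V_2 = 0.0008
  0.02782·V_2 - 0.00004167·V_1 - 0.02778·V_3 = 0
  0.06111·V_3 - 0.02778·V_2 = 0
Solving these 3 simultaneous equations (Gaussian elimination) gives:
  V_1 = 10.68 V, V_2 = 0.0293 V, V_3 = 0.01332 V
Power in each resistor, P = (ΔV)²/R:
  P_R1 = (24 - 10.68)²/30000 = 0.005911 W
  P_R2 = (10.68 - 0.0293)²/24000 = 0.004729 W
  P_R3 = (0.0293 - 0.01332)²/36 = 0.000007094 W
  P_R4 = (0.01332 - 0)²/30 = 0.000005911 W
P_total = P_R1 + P_R2 + P_R3 + P_R4 = 0.01065 W

Final answer: 0.01065 W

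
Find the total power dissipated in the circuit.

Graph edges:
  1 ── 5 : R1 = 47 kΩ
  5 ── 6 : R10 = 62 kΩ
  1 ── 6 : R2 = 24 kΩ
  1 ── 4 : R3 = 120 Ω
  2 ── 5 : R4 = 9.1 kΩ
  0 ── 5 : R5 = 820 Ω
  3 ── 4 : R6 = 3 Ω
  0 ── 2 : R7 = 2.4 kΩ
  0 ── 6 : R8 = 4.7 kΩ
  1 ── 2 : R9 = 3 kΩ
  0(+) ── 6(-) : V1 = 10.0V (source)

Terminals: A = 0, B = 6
Nodal analysis, taking node 6 as the 0 V reference.
Source V1 fixes V_0 = 10 V.
KCL at each unknown node (sum of currents leaving = 0; resistances in Ω):
  Node 1: (V_1 - V_5)/47000 + (V_1 - 0)/24000 + (V_1 - V_4)/120 + (V_1 - V_2)/3000 = 0
  Node 2: (V_2 - V_5)/9100 + (V_2 - 10)/2400 + (V_2 - V_1)/3000 = 0
  Node 3: (V_3 - V_4)/3 = 0
  Node 4: (V_4 - V_1)/120 + (V_4 - V_3)/3 = 0
  Node 5: (V_5 - V_1)/47000 + (V_5 - V_2)/9100 + (V_5 - 10)/820 + (V_5 - 0)/62000 = 0
Collecting terms (coefficients in siemens):
  0.00873·V_1 - 0.0003333·V_2 - 0.008333·V_4 - 0.00002128·V_5 = 0
  0.0008599·V_2 - 0.0003333·V_1 - 0.0001099·V_5 = 0.004167
  0.3333·V_3 - 0.3333·V_4 = 0
  0.3417·V_4 - 0.008333·V_1 - 0.3333·V_3 = 0
  0.001367·V_5 - 0.00002128·V_1 - 0.0001099·V_2 = 0.0122
Solving these 5 simultaneous equations (Gaussian elimination) gives:
  V_1 = 8.393 V, V_2 = 9.352 V, V_3 = 8.393 V, V_4 = 8.393 V
  V_5 = 9.805 V
Power in each resistor, P = (ΔV)²/R:
  P_R1 = (8.393 - 9.805)²/47000 = 0.00004241 W
  P_R2 = (8.393 - 0)²/24000 = 0.002935 W
  P_R3 = (8.393 - 8.393)²/120 = 0 W
  P_R4 = (9.352 - 9.805)²/9100 = 0.00002252 W
  P_R5 = (10 - 9.805)²/820 = 0.00004642 W
  P_R6 = (8.393 - 8.393)²/3 = 0 W
  P_R7 = (10 - 9.352)²/2400 = 0.0001749 W
  P_R8 = (10 - 0)²/4700 = 0.02128 W
  P_R9 = (8.393 - 9.352)²/3000 = 0.0003066 W
  P_R10 = (9.805 - 0)²/62000 = 0.001551 W
P_total = P_R1 + P_R2 + P_R3 + P_R4 + P_R5 + P_R6 + P_R7 + P_R8 + P_R9 + P_R10 = 0.02636 W

Final answer: 0.02636 W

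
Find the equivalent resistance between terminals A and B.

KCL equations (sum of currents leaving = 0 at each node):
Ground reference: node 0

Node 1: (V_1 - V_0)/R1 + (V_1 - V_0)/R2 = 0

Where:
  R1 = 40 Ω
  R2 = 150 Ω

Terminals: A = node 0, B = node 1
Reduce the network between node 0 (A) and node 1 (B) by series/parallel combination:
  Rp1 = R1 ‖ R2 (parallel, both between nodes 0 and 1) = 1/(1/40 + 1/150) = 31.58 Ω
R_eq = 31.58 Ω

Final answer: 31.58 Ω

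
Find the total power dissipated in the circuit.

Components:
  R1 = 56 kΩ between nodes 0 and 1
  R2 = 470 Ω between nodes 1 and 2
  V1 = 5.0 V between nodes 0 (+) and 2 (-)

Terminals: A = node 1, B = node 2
Nodal analysis, taking node 2 as the 0 V reference.
Source V1 fixes V_0 = 5 V.
KCL at each unknown node (sum of currents leaving = 0; resistances in Ω):
  Node 1: (V_1 - 5)/56000 + (V_1 - 0)/470 = 0
Collecting terms: 0.002146 × V_1 = 0.00008929  =>  V_1 = 0.04162 V
Power in each resistor, P = (ΔV)²/R:
  P_R1 = (5 - 0.04162)²/56000 = 0.000439 W
  P_R2 = (0.04162 - 0)²/470 = 0.000003685 W
P_total = P_R1 + P_R2 = 0.0004427 W

Final answer: 0.0004427 W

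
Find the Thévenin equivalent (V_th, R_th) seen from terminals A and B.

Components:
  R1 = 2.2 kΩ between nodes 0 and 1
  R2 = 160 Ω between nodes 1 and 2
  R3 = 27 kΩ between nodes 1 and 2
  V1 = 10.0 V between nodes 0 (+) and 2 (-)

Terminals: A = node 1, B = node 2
Step 1 — V_th is the open-circuit voltage V_A - V_B (nothing connected across the terminals).
Nodal analysis, taking node 2 as the 0 V reference.
Source V1 fixes V_0 = 10 V.
KCL at each unknown node (sum of currents leaving = 0; resistances in Ω):
  Node 1: (V_1 - 10)/2200 + (V_1 - 0)/160 + (V_1 - 0)/27000 = 0
Collecting terms: 0.006742 × V_1 = 0.004545  =>  V_1 = 0.6742 V
V_th = V_1 - V_2 = 0.6742 - 0 = 0.6742 V
Step 2 — R_th: zero the source — replace V1 by a short circuit (node 2 merges into node 0) — and find the resistance seen between A (node 1) and B (node 0).
Reduce the network between node 1 (A) and node 0 (B) by series/parallel combination:
  Rp1 = R1 ‖ R2 ‖ R3 (parallel, all between nodes 0 and 1) = 1/(1/2200 + 1/160 + 1/27000) = 148.3 Ω
R_th = 148.3 Ω

Final answer: V_th = 0.6742 V, R_th = 148.3 Ω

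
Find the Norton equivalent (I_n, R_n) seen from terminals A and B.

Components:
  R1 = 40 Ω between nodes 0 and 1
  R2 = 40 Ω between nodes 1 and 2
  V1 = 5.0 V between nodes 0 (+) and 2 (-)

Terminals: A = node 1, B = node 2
Find the Thévenin equivalent first; then I_n = V_th/R_th and R_n = R_th.
Step 1 — V_th is the open-circuit voltage V_A - V_B (nothing connected across the terminals).
Nodal analysis, taking node 2 as the 0 V reference.
Source V1 fixes V_0 = 5 V.
KCL at each unknown node (sum of currents leaving = 0; resistances in Ω):
  Node 1: (V_1 - 5)/40 + (V_1 - 0)/40 = 0
Collecting terms: 0.05 × V_1 = 0.125  =>  V_1 = 2.5 V
V_th = V_1 - V_2 = 2.5 - 0 = 2.5 V
Step 2 — R_th: zero the source — replace V1 by a short circuit (node 2 merges into node 0) — and find the resistance seen between A (node 1) and B (node 0).
Reduce the network between node 1 (A) and node 0 (B) by series/parallel combination:
  Rp1 = R1 ‖ R2 (parallel, both between nodes 0 and 1) = 1/(1/40 + 1/40) = 20 Ω
R_th = 20 Ω
I_n = V_th/R_th = 2.5/20 = 0.125 A, and R_n = R_th = 20 Ω

Final answer: I_n = 0.125 A, R_n = 20 Ω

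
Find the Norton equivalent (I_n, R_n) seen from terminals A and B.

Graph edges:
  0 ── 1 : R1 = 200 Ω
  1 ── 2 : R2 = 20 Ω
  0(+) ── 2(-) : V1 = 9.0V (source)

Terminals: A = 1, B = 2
Find the Thévenin equivalent first; then I_n = V_th/R_th and R_n = R_th.
Step 1 — V_th is the open-circuit voltage V_A - V_B (nothing connected across the terminals).
Nodal analysis, taking node 2 as the 0 V reference.
Source V1 fixes V_0 = 9 V.
KCL at each unknown node (sum of currents leaving = 0; resistances in Ω):
  Node 1: (V_1 - 9)/200 + (V_1 - 0)/20 = 0
Collecting terms: 0.055 × V_1 = 0.045  =>  V_1 = 0.8182 V
V_th = V_1 - V_2 = 0.8182 - 0 = 0.8182 V
Step 2 — R_th: zero the source — replace V1 by a short circuit (node 2 merges into node 0) — and find the resistance seen between A (node 1) and B (node 0).
Reduce the network between node 1 (A) and node 0 (B) by series/parallel combination:
  Rp1 = R1 ‖ R2 (parallel, both between nodes 0 and 1) = 1/(1/200 + 1/20) = 18.18 Ω
R_th = 18.18 Ω
I_n = V_th/R_th = 0.8182/18.18 = 0.045 A, and R_n = R_th = 18.18 Ω

Final answer: I_n = 0.045 A, R_n = 18.18 Ω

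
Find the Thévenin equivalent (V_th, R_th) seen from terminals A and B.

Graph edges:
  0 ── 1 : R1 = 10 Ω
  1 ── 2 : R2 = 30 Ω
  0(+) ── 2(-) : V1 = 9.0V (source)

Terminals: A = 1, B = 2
Step 1 — V_th is the open-circuit voltage V_A - V_B (nothing connected across the terminals).
Nodal analysis, taking node 2 as the 0 V reference.
Source V1 fixes V_0 = 9 V.
KCL at each unknown node (sum of currents leaving = 0; resistances in Ω):
  Node 1: (V_1 - 9)/10 + (V_1 - 0)/30 = 0
Collecting terms: 0.1333 × V_1 = 0.9  =>  V_1 = 6.75 V
V_th = V_1 - V_2 = 6.75 - 0 = 6.75 V
Step 2 — R_th: zero the source — replace V1 by a short circuit (node 2 merges into node 0) — and find the resistance seen between A (node 1) and B (node 0).
Reduce the network between node 1 (A) and node 0 (B) by series/parallel combination:
  Rp1 = R1 ‖ R2 (parallel, both between nodes 0 and 1) = 1/(1/10 + 1/30) = 7.5 Ω
R_th = 7.5 Ω

Final answer: V_th = 6.75 V, R_th = 7.5 Ω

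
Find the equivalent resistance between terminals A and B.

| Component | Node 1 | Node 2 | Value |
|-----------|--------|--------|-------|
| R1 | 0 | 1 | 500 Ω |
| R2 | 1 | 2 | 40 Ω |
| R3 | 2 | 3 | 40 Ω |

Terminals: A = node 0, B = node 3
Reduce the network between node 0 (A) and node 3 (B) by series/parallel combination:
  Rs1 = R1 + R2 (series, joined only at node 1) = 500 + 40 = 540 Ω
  Rs2 = R3 + Rs1 (series, joined only at node 2) = 40 + 540 = 580 Ω
R_eq = 580 Ω

Final answer: 580 Ω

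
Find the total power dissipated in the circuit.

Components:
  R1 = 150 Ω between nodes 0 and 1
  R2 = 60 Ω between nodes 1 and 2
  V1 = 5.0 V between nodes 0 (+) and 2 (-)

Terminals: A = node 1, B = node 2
Nodal analysis, taking node 2 as the 0 V reference.
Source V1 fixes V_0 = 5 V.
KCL at each unknown node (sum of currents leaving = 0; resistances in Ω):
  Node 1: (V_1 - 5)/150 + (V_1 - 0)/60 = 0
Collecting terms: 0.02333 × V_1 = 0.03333  =>  V_1 = 1.429 V
Power in each resistor, P = (ΔV)²/R:
  P_R1 = (5 - 1.429)²/150 = 0.08503 W
  P_R2 = (1.429 - 0)²/60 = 0.03401 W
P_total = P_R1 + P_R2 = 0.119 W

Final answer: 0.119 W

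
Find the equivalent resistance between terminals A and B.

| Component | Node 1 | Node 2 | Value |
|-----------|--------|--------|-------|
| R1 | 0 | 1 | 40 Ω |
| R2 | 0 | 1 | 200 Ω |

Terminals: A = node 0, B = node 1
Reduce the network between node 0 (A) and node 1 (B) by series/parallel combination:
  Rp1 = R1 ‖ R2 (parallel, both between nodes 0 and 1) = 1/(1/40 + 1/200) = 33.33 Ω
R_eq = 33.33 Ω

Final answer: 33.33 Ω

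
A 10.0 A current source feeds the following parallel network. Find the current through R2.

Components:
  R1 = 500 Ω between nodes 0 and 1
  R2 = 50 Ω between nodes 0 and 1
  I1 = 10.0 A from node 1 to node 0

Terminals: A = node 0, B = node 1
All resistors sit directly between nodes 0 and 1, so they are in parallel and share one voltage V; the full source current 10 A splits among them.
1/R_par = 1/500 + 1/50 = 0.022 S  =>  R_par = 45.45 Ω
V = I × R_par = 10 × 45.45 = 454.5 V
I_R2 = V/R2 = 454.5/50 = 9.091 A

Final answer: 9.091 A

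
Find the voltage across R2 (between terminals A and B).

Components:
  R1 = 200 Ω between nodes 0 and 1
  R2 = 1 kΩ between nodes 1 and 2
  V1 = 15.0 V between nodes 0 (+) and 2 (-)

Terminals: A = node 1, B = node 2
R1 and R2 are in series across V1 (node 0 → node 1 → node 2), and the output A–B is taken across R2, so this is a voltage divider.
Series current: I = V1/(R1 + R2) = 15/(200 + 1000) = 15/1200 = 0.0125 A
V_R2 = I × R2 = V1 × R2/(R1 + R2) = 15 × 1000/1200 = 12.5 V

Final answer: 12.5 V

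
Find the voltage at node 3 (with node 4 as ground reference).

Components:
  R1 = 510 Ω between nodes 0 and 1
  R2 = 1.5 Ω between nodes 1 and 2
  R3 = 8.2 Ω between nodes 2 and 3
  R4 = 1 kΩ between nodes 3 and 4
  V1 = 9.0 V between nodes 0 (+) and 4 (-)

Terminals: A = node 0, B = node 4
Nodal analysis, taking node 4 as the 0 V reference.
Source V1 fixes V_0 = 9 V.
KCL at each unknown node (sum of currents leaving = 0; resistances in Ω):
  Node 1: (V_1 - 9)/510 + (V_1 - V_2)/1.5 = 0
  Node 2: (V_2 - V_1)/1.5 + (V_2 - V_3)/8.2 = 0
  Node 3: (V_3 - V_2)/8.2 + (V_3 - 0)/1000 = 0
Collecting terms (coefficients in siemens):
  0.6686·V_1 - 0.6667·V_2 = 0.01765
  0.7886·V_2 - 0.6667·V_1 - 0.122·V_3 = 0
  0.123·V_3 - 0.122·V_2 = 0
Solving these 3 simultaneous equations (Gaussian elimination) gives:
  V_1 = 5.98 V, V_2 = 5.971 V, V_3 = 5.922 V
The requested potential is V_3 = 5.922 V.

Final answer: V_3 = 5.922 V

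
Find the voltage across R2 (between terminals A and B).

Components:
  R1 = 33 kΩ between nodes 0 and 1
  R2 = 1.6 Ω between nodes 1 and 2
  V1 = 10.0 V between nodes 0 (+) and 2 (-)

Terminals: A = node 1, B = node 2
R1 and R2 are in series across V1 (node 0 → node 1 → node 2), and the output A–B is taken across R2, so this is a voltage divider.
Series current: I = V1/(R1 + R2) = 10/(33000 + 1.6) = 10/33000 = 0.000303 A
V_R2 = I × R2 = V1 × R2/(R1 + R2) = 10 × 1.6/33000 = 0.0004848 V

Final answer: 0.0004848 V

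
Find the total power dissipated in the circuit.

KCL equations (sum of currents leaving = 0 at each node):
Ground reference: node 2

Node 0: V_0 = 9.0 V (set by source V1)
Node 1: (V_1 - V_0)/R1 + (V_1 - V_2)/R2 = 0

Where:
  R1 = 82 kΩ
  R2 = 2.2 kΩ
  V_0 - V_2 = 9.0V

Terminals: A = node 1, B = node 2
Nodal analysis, taking node 2 as the 0 V reference.
Source V1 fixes V_0 = 9 V.
KCL at each unknown node (sum of currents leaving = 0; resistances in Ω):
  Node 1: (V_1 - 9)/82000 + (V_1 - 0)/2200 = 0
Collecting terms: 0.0004667 × V_1 = 0.0001098  =>  V_1 = 0.2352 V
Power in each resistor, P = (ΔV)²/R:
  P_R1 = (9 - 0.2352)²/82000 = 0.0009369 W
  P_R2 = (0.2352 - 0)²/2200 = 0.00002514 W
P_total = P_R1 + P_R2 = 0.000962 W

Final answer: 0.000962 W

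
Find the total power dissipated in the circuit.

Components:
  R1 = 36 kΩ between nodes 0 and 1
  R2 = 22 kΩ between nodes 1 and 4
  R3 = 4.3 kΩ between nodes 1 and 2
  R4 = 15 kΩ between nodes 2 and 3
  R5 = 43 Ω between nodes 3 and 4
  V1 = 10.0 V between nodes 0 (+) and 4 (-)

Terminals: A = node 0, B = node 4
Nodal analysis, taking node 4 as the 0 V reference.
Source V1 fixes V_0 = 10 V.
KCL at each unknown node (sum of currents leaving = 0; resistances in Ω):
  Node 1: (V_1 - 10)/36000 + (V_1 - 0)/22000 + (V_1 - V_2)/4300 = 0
  Node 2: (V_2 - V_1)/4300 + (V_2 - V_3)/15000 = 0
  Node 3: (V_3 - V_2)/15000 + (V_3 - 0)/43 = 0
Collecting terms (coefficients in siemens):
  0.0003058·V_1 - 0.0002326·V_2 = 0.0002778
  0.0002992·V_2 - 0.0002326·V_1 - 0.00006667·V_3 = 0
  0.02332·V_3 - 0.00006667·V_2 = 0
Solving these 3 simultaneous equations (Gaussian elimination) gives:
  V_1 = 2.223 V, V_2 = 1.729 V, V_3 = 0.004943 V
Power in each resistor, P = (ΔV)²/R:
  P_R1 = (10 - 2.223)²/36000 = 0.00168 W
  P_R2 = (2.223 - 0)²/22000 = 0.0002247 W
  P_R3 = (2.223 - 1.729)²/4300 = 0.00005682 W
  P_R4 = (1.729 - 0.004943)²/15000 = 0.0001982 W
  P_R5 = (0.004943 - 0)²/43 = 0.0000005682 W
P_total = P_R1 + P_R2 + P_R3 + P_R4 + P_R5 = 0.00216 W

Final answer: 0.00216 W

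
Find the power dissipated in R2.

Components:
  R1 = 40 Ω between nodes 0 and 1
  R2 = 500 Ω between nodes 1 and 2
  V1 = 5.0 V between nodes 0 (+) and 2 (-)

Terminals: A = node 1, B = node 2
Nodal analysis, taking node 2 as the 0 V reference.
Source V1 fixes V_0 = 5 V.
KCL at each unknown node (sum of currents leaving = 0; resistances in Ω):
  Node 1: (V_1 - 5)/40 + (V_1 - 0)/500 = 0
Collecting terms: 0.027 × V_1 = 0.125  =>  V_1 = 4.63 V
I_R2 = (V_1 - V_2)/R2 = (4.63 - 0)/500 = 0.009259 A
P_R2 = I_R2² × R2 = (0.009259)² × 500 = 0.04287 W

Final answer: 0.04287 W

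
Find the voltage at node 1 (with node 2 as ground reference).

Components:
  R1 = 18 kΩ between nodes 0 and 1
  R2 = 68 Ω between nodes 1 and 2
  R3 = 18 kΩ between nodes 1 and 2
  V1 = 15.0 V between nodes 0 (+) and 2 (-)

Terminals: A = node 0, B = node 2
Nodal analysis, taking node 2 as the 0 V reference.
Source V1 fixes V_0 = 15 V.
KCL at each unknown node (sum of currents leaving = 0; resistances in Ω):
  Node 1: (V_1 - 15)/18000 + (V_1 - 0)/68 + (V_1 - 0)/18000 = 0
Collecting terms: 0.01482 × V_1 = 0.0008333  =>  V_1 = 0.05624 V
The requested potential is V_1 = 0.05624 V.

Final answer: V_1 = 0.05624 V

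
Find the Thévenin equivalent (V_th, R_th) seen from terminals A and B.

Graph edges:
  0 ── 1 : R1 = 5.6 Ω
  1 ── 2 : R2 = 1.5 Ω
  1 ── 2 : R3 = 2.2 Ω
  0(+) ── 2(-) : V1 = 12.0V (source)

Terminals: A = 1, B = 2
Step 1 — V_th is the open-circuit voltage V_A - V_B (nothing connected across the terminals).
Nodal analysis, taking node 2 as the 0 V reference.
Source V1 fixes V_0 = 12 V.
KCL at each unknown node (sum of currents leaving = 0; resistances in Ω):
  Node 1: (V_1 - 12)/5.6 + (V_1 - 0)/1.5 + (V_1 - 0)/2.2 = 0
Collecting terms: 1.3 × V_1 = 2.143  =>  V_1 = 1.649 V
V_th = V_1 - V_2 = 1.649 - 0 = 1.649 V
Step 2 — R_th: zero the source — replace V1 by a short circuit (node 2 merges into node 0) — and find the resistance seen between A (node 1) and B (node 0).
Reduce the network between node 1 (A) and node 0 (B) by series/parallel combination:
  Rp1 = R1 ‖ R2 ‖ R3 (parallel, all between nodes 0 and 1) = 1/(1/5.6 + 1/1.5 + 1/2.2) = 0.7694 Ω
R_th = 0.7694 Ω

Final answer: V_th = 1.649 V, R_th = 0.7694 Ω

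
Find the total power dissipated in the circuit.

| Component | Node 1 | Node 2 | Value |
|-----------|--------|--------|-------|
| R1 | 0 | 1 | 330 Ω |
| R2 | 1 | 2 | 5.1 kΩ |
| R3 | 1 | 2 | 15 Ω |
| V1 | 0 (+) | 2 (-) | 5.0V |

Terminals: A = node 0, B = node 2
Nodal analysis, taking node 2 as the 0 V reference.
Source V1 fixes V_0 = 5 V.
KCL at each unknown node (sum of currents leaving = 0; resistances in Ω):
  Node 1: (V_1 - 5)/330 + (V_1 - 0)/5100 + (V_1 - 0)/15 = 0
Collecting terms: 0.06989 × V_1 = 0.01515  =>  V_1 = 0.2168 V
Power in each resistor, P = (ΔV)²/R:
  P_R1 = (5 - 0.2168)²/330 = 0.06933 W
  P_R2 = (0.2168 - 0)²/5100 = 0.000009215 W
  P_R3 = (0.2168 - 0)²/15 = 0.003133 W
P_total = P_R1 + P_R2 + P_R3 = 0.07247 W

Final answer: 0.07247 W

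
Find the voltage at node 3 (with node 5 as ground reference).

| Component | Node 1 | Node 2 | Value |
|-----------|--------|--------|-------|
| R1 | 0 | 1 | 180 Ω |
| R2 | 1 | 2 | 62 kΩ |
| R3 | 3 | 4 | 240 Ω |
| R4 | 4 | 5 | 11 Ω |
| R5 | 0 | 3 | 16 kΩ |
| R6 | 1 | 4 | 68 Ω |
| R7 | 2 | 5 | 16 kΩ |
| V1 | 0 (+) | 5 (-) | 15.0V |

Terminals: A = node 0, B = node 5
Nodal analysis, taking node 5 as the 0 V reference.
Source V1 fixes V_0 = 15 V.
KCL at each unknown node (sum of currents leaving = 0; resistances in Ω):
  Node 1: (V_1 - 15)/180 + (V_1 - V_2)/62000 + (V_1 - V_4)/68 = 0
  Node 2: (V_2 - V_1)/62000 + (V_2 - 0)/16000 = 0
  Node 3: (V_3 - V_4)/240 + (V_3 - 15)/16000 = 0
  Node 4: (V_4 - V_3)/240 + (V_4 - 0)/11 + (V_4 - V_1)/68 = 0
Collecting terms (coefficients in siemens):
  0.02028·V_1 - 0.00001613·V_2 - 0.01471·V_4 = 0.08333
  0.00007863·V_2 - 0.00001613·V_1 = 0
  0.004229·V_3 - 0.004167·V_4 = 0.0009375
  0.1098·V_4 - 0.01471·V_1 - 0.004167·V_3 = 0
Solving these 4 simultaneous equations (Gaussian elimination) gives:
  V_1 = 4.579 V, V_2 = 0.9392 V, V_3 = 0.8581 V, V_4 = 0.6459 V
The requested potential is V_3 = 0.8581 V.

Final answer: V_3 = 0.8581 V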